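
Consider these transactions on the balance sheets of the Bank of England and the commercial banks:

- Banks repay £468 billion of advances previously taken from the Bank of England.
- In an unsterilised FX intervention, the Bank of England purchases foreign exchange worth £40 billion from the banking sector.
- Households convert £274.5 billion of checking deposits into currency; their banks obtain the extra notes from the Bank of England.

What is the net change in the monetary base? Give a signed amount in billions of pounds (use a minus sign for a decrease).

Discount-window repayment £468 billion: Bank of England balance sheet contracts → −£468B.
FX purchase £40 billion: Bank of England balance sheet expands → +£40B.
Currency withdrawal £274.5 billion: just a shift between currency and reserves — both are base money → 0.
Net: −468 + 40 + 0 = -£428 billion.

-£428 billion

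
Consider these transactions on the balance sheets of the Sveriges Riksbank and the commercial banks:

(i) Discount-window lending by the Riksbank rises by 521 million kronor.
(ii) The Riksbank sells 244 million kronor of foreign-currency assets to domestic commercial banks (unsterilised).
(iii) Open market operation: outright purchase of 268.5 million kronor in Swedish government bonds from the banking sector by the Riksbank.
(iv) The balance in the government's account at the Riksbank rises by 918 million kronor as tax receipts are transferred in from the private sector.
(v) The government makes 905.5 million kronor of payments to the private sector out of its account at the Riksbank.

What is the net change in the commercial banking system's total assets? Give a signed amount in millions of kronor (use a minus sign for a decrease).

Riksbank balance sheet:
  Assets:      Securities +268.5M, Loans to banks +521M, Foreign assets −244M
  Liabilities: Bank reserves +533M, Government deposits +12.5M
Commercial banking system:
  Assets:      Reserves at CB +533M, Securities −268.5M, Foreign assets +244M
  Liabilities: Checkable deposits −12.5M, Borrowings from CB +521M
Change in total bank assets = +508.5 million.

+508.5 million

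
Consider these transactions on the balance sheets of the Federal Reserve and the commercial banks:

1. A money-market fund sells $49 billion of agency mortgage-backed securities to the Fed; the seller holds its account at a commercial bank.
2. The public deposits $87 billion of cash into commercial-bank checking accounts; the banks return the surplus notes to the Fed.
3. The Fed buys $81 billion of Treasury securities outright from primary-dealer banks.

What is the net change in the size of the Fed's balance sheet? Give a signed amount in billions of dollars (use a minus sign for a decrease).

+$130 billion

Fed balance sheet:
  Assets:      Securities +$130B
  Liabilities: Bank reserves +$217B, Currency in circulation −$87B
Commercial banking system:
  Assets:      Reserves at CB +$217B, Securities −$81B
  Liabilities: Checkable deposits +$136B
Change in total Fed assets = +$130 billion.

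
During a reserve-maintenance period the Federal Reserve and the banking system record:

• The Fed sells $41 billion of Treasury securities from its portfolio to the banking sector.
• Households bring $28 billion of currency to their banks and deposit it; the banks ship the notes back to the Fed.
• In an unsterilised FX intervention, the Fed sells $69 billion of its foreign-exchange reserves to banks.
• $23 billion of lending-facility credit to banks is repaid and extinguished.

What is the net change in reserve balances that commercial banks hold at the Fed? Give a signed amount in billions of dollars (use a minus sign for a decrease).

-$105 billion

Fed balance sheet:
  Assets:      Securities −$41B, Loans to banks −$23B, Foreign assets −$69B
  Liabilities: Bank reserves −$105B, Currency in circulation −$28B
Commercial banking system:
  Assets:      Reserves at CB −$105B, Securities +$41B, Foreign assets +$69B
  Liabilities: Checkable deposits +$28B, Borrowings from CB −$23B
So the change in reserve balances that commercial banks hold at the Fed is -$105 billion.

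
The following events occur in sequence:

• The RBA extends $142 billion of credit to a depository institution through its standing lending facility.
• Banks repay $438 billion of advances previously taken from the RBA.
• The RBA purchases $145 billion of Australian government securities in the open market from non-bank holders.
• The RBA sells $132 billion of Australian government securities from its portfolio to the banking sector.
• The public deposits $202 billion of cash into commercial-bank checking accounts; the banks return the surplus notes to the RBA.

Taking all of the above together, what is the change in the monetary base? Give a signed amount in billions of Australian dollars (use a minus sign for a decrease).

-$283 billion

Discount-window loan $142 billion: RBA balance sheet expands → +$142B.
Discount-window repayment $438 billion: RBA balance sheet contracts → −$438B.
Asset purchase (from non-banks) $145 billion: RBA balance sheet expands → +$145B.
OMO sale (to banks) $132 billion: RBA balance sheet contracts → −$132B.
Currency deposit $202 billion: just a shift between currency and reserves — both are base money → 0.
Net: 142 − 438 + 145 − 132 + 0 = -$283 billion.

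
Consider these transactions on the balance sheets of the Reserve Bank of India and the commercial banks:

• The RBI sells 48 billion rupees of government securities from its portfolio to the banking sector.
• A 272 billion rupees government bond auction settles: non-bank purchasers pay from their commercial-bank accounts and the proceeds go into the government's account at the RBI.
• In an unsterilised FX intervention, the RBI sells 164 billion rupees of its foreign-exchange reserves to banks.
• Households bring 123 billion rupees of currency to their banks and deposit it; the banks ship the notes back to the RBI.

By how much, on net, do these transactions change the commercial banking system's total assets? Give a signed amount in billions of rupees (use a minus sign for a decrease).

-149 billion

RBI balance sheet:
  Assets:      Securities −48B, Foreign assets −164B
  Liabilities: Bank reserves −361B, Currency in circulation −123B, Government deposits +272B
Commercial banking system:
  Assets:      Reserves at CB −361B, Securities +48B, Foreign assets +164B
  Liabilities: Checkable deposits −149B
Change in total bank assets = -149 billion.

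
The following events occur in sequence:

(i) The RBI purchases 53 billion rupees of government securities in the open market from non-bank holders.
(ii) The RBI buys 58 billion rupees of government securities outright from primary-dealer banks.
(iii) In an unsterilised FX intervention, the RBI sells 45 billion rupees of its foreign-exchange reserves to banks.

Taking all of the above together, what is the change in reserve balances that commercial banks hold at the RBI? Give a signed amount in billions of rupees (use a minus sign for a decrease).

+66 billion

RBI balance sheet:
  Assets:      Securities +111B, Foreign assets −45B
  Liabilities: Bank reserves +66B
So the change in reserve balances that commercial banks hold at the RBI is +66 billion.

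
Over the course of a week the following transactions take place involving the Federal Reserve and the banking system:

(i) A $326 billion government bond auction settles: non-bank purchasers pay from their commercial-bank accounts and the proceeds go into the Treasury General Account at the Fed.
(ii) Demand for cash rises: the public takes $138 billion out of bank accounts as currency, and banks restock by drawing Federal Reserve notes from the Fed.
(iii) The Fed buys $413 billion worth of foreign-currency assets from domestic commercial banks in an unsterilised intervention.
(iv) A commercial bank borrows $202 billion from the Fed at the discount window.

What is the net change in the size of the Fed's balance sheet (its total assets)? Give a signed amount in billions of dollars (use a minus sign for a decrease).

Government account inflow $326 billion: only the composition of liabilities changes → 0.
Currency withdrawal $138 billion: only the composition of liabilities changes → 0.
FX purchase $413 billion: a Fed asset is acquired → +$413B.
Discount-window loan $202 billion: a Fed asset is acquired → +$202B.
Net: 0 + 0 + 413 + 202 = +$615 billion.

+$615 billion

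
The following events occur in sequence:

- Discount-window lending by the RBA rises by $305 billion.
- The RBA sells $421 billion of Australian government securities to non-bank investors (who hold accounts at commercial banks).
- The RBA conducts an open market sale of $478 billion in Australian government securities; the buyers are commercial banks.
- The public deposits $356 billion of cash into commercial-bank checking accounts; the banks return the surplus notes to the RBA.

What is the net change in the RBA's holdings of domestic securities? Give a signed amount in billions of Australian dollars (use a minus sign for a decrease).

Discount-window loan $305 billion: the RBA's securities portfolio is untouched → 0.
Asset sale (to non-banks) $421 billion: securities removed from the RBA's portfolio → −$421B.
OMO sale (to banks) $478 billion: securities removed from the RBA's portfolio → −$478B.
Currency deposit $356 billion: the RBA's securities portfolio is untouched → 0.
Net: 0 − 421 − 478 + 0 = -$899 billion.

-$899 billion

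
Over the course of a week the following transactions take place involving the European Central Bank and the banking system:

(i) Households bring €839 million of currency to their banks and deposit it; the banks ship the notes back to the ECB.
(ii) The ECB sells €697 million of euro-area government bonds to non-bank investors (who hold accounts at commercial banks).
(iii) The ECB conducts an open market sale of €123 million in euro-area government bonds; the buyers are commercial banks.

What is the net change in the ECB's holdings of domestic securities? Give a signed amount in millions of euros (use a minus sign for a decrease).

-€820 million

Currency deposit €839 million: the ECB's securities portfolio is untouched → 0.
Asset sale (to non-banks) €697 million: securities removed from the ECB's portfolio → −€697M.
OMO sale (to banks) €123 million: securities removed from the ECB's portfolio → −€123M.
Net: 0 − 697 − 123 = -€820 million.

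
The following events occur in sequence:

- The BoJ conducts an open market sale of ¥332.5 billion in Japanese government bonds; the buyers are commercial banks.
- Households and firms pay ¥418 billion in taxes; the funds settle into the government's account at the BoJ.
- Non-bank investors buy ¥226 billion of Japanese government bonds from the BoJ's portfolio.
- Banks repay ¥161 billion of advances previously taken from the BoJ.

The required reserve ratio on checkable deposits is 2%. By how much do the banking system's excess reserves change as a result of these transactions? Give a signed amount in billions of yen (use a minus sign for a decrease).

-¥1124.62 billion

OMO sale (to banks) ¥332.5 billion: reserves −¥332.5B, deposits 0.
Government account inflow ¥418 billion: reserves −¥418B, deposits −¥418B.
Asset sale (to non-banks) ¥226 billion: reserves −¥226B, deposits −¥226B.
Discount-window repayment ¥161 billion: reserves −¥161B, deposits 0.
Totals: Δreserves = −¥1137.5B, Δdeposits = −¥644B.
Δrequired reserves = 2% × −¥644B = −¥12.88B.
Δexcess reserves = Δreserves − Δrequired = −¥1137.5B − (−¥12.88B) = -¥1124.62 billion.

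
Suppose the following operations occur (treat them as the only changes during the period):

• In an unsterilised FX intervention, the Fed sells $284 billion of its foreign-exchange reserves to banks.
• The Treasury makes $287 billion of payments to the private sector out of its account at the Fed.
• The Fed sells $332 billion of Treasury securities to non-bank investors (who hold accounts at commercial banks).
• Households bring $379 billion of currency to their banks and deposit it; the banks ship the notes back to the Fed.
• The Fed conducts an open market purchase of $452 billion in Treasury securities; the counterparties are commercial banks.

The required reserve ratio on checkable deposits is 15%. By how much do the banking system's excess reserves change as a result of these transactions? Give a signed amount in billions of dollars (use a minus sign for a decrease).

FX sale $284 billion: reserves −$284B, deposits 0.
Government spending $287 billion: reserves +$287B, deposits +$287B.
Asset sale (to non-banks) $332 billion: reserves −$332B, deposits −$332B.
Currency deposit $379 billion: reserves +$379B, deposits +$379B.
OMO purchase (from banks) $452 billion: reserves +$452B, deposits 0.
Totals: Δreserves = +$502B, Δdeposits = +$334B.
Δrequired reserves = 15% × +$334B = +$50.1B.
Δexcess reserves = Δreserves − Δrequired = +$502B − (+$50.1B) = +$451.9 billion.

+$451.9 billion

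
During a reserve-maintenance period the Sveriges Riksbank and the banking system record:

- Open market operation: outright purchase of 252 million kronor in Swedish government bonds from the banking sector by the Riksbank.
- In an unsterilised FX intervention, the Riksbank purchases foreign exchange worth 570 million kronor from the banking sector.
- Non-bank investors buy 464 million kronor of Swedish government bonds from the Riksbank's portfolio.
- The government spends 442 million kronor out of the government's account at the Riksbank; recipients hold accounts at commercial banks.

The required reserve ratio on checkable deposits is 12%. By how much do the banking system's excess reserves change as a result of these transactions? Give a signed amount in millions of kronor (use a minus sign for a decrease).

OMO purchase (from banks) 252 million kronor: reserves +252M, deposits 0.
FX purchase 570 million kronor: reserves +570M, deposits 0.
Asset sale (to non-banks) 464 million kronor: reserves −464M, deposits −464M.
Government spending 442 million kronor: reserves +442M, deposits +442M.
Totals: Δreserves = +800M, Δdeposits = −22M.
Δrequired reserves = 12% × −22M = −2.64M.
Δexcess reserves = Δreserves − Δrequired = +800M − (−2.64M) = +802.64 million.

+802.64 million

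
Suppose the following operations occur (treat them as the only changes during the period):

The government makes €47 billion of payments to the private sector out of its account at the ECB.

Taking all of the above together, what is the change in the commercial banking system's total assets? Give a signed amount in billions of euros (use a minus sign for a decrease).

ECB balance sheet:
  Assets:      no change
  Liabilities: Bank reserves +€47B, Government deposits −€47B
Commercial banking system:
  Assets:      Reserves at CB +€47B
  Liabilities: Checkable deposits +€47B
Change in total bank assets = +€47 billion.

+€47 billion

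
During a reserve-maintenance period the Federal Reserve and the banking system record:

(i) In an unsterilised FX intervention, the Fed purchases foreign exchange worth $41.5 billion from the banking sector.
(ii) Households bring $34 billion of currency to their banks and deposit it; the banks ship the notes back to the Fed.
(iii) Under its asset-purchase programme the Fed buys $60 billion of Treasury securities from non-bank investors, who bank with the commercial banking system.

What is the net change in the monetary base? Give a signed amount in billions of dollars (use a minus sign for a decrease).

Fed balance sheet:
  Assets:      Securities +$60B, Foreign assets +$41.5B
  Liabilities: Bank reserves +$135.5B, Currency in circulation −$34B
Commercial banking system:
  Assets:      Reserves at CB +$135.5B, Foreign assets −$41.5B
  Liabilities: Checkable deposits +$94B
Monetary base = currency + reserves: −$34B + (+$135.5B) = +$101.5 billion.

+$101.5 billion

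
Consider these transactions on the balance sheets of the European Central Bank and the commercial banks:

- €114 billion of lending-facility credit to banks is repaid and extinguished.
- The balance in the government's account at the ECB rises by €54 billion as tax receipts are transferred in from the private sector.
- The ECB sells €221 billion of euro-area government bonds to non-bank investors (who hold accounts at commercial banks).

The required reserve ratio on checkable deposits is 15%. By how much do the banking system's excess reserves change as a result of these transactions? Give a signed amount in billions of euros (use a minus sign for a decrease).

-€347.75 billion

Discount-window repayment €114 billion: reserves −€114B, deposits 0.
Government account inflow €54 billion: reserves −€54B, deposits −€54B.
Asset sale (to non-banks) €221 billion: reserves −€221B, deposits −€221B.
Totals: Δreserves = −€389B, Δdeposits = −€275B.
Δrequired reserves = 15% × −€275B = −€41.25B.
Δexcess reserves = Δreserves − Δrequired = −€389B − (−€41.25B) = -€347.75 billion.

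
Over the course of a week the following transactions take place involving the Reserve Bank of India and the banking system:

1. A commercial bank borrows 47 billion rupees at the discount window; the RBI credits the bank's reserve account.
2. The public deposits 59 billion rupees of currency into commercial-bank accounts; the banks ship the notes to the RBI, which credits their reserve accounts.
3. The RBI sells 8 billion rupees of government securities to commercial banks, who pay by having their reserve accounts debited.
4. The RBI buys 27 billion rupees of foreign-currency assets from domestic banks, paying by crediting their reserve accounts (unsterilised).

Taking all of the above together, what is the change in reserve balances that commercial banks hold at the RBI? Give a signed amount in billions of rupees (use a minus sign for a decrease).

RBI balance sheet:
  Assets:      Securities −8B, Loans to banks +47B, Foreign assets +27B
  Liabilities: Bank reserves +125B, Currency in circulation −59B
So the change in reserve balances that commercial banks hold at the RBI is +125 billion.

+125 billion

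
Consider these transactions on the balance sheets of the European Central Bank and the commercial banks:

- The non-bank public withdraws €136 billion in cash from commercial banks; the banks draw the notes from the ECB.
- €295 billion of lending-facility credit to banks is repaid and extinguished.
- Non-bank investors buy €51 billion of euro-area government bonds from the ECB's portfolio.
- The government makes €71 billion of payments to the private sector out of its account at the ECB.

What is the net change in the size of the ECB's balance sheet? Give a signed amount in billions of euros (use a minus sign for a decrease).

-€346 billion

Currency withdrawal €136 billion: only the composition of liabilities changes → 0.
Discount-window repayment €295 billion: an ECB asset is shed → −€295B.
Asset sale (to non-banks) €51 billion: an ECB asset is shed → −€51B.
Government spending €71 billion: only the composition of liabilities changes → 0.
Net: 0 − 295 − 51 + 0 = -€346 billion.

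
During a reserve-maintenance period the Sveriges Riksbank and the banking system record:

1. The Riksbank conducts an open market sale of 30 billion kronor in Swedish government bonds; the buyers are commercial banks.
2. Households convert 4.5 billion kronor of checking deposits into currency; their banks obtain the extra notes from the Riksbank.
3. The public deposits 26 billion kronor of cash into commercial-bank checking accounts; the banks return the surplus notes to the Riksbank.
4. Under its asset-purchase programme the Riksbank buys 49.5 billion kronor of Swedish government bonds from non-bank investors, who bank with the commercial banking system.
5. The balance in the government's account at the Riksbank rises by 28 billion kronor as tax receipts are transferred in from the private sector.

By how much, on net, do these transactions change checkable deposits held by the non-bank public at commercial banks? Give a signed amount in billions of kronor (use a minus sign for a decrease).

+43 billion

OMO sale (to banks) 30 billion kronor: the counterparty is a bank, so public deposits are unchanged → 0.
Currency withdrawal 4.5 billion kronor: non-bank counterparties' bank balances fall → −4.5B.
Currency deposit 26 billion kronor: non-bank counterparties' bank balances rise → +26B.
Asset purchase (from non-banks) 49.5 billion kronor: non-bank counterparties' bank balances rise → +49.5B.
Government account inflow 28 billion kronor: non-bank counterparties' bank balances fall → −28B.
Net: 0 − 4.5 + 26 + 49.5 − 28 = +43 billion.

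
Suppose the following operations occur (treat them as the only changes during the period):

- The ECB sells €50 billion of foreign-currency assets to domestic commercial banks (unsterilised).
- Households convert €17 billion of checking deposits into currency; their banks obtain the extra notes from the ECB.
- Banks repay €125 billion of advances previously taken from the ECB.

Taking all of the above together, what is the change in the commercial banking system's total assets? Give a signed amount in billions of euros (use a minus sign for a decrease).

FX sale €50 billion: just an asset swap on bank balance sheets → 0.
Currency withdrawal €17 billion: bank balance sheets shrink → −€17B.
Discount-window repayment €125 billion: bank balance sheets shrink → −€125B.
Net: 0 − 17 − 125 = -€142 billion.

-€142 billion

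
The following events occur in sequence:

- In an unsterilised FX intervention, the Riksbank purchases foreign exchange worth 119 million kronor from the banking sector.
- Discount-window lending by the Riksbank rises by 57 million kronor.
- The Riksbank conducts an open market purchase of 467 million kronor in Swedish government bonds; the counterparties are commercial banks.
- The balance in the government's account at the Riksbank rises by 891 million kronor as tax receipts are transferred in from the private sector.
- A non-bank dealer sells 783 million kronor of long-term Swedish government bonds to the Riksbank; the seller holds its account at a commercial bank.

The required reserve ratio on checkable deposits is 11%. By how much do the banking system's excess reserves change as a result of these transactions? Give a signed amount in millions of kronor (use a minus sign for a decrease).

+546.88 million

FX purchase 119 million kronor: reserves +119M, deposits 0.
Discount-window loan 57 million kronor: reserves +57M, deposits 0.
OMO purchase (from banks) 467 million kronor: reserves +467M, deposits 0.
Government account inflow 891 million kronor: reserves −891M, deposits −891M.
Asset purchase (from non-banks) 783 million kronor: reserves +783M, deposits +783M.
Totals: Δreserves = +535M, Δdeposits = −108M.
Δrequired reserves = 11% × −108M = −11.88M.
Δexcess reserves = Δreserves − Δrequired = +535M − (−11.88M) = +546.88 million.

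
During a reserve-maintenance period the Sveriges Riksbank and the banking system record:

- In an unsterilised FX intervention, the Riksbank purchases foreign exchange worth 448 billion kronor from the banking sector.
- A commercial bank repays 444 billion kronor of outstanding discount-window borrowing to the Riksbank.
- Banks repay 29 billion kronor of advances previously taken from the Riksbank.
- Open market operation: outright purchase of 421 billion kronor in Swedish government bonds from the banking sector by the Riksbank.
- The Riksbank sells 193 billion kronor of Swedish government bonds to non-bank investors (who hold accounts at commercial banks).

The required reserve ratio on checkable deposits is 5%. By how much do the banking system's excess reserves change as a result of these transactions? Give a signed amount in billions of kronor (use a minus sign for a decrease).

+212.65 billion

FX purchase 448 billion kronor: reserves +448B, deposits 0.
Discount-window repayment 444 billion kronor: reserves −444B, deposits 0.
Discount-window repayment 29 billion kronor: reserves −29B, deposits 0.
OMO purchase (from banks) 421 billion kronor: reserves +421B, deposits 0.
Asset sale (to non-banks) 193 billion kronor: reserves −193B, deposits −193B.
Totals: Δreserves = +203B, Δdeposits = −193B.
Δrequired reserves = 5% × −193B = −9.65B.
Δexcess reserves = Δreserves − Δrequired = +203B − (−9.65B) = +212.65 billion.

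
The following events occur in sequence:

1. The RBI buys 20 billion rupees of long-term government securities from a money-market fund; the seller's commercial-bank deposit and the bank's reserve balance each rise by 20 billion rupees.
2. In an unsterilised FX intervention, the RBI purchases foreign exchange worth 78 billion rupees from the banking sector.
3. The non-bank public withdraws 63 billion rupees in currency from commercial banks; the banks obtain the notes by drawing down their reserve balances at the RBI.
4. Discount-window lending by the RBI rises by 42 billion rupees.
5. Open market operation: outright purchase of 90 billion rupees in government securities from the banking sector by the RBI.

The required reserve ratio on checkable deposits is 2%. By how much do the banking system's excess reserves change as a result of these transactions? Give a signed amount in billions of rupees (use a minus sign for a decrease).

Asset purchase (from non-banks) 20 billion rupees: reserves +20B, deposits +20B.
FX purchase 78 billion rupees: reserves +78B, deposits 0.
Currency withdrawal 63 billion rupees: reserves −63B, deposits −63B.
Discount-window loan 42 billion rupees: reserves +42B, deposits 0.
OMO purchase (from banks) 90 billion rupees: reserves +90B, deposits 0.
Totals: Δreserves = +167B, Δdeposits = −43B.
Δrequired reserves = 2% × −43B = −0.86B.
Δexcess reserves = Δreserves − Δrequired = +167B − (−0.86B) = +167.86 billion.

+167.86 billion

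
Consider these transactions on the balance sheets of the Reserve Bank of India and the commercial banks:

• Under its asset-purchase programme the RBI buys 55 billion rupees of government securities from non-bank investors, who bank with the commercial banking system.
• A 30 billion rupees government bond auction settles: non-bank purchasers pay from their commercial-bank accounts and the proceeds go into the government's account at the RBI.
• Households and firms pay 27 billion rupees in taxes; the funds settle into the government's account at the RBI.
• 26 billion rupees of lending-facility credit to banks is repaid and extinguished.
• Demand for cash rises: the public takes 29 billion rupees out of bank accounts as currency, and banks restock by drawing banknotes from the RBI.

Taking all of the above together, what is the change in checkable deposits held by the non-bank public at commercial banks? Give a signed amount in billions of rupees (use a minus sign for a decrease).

-31 billion

RBI balance sheet:
  Assets:      Securities +55B, Loans to banks −26B
  Liabilities: Bank reserves −57B, Currency in circulation +29B, Government deposits +57B
Commercial banking system:
  Assets:      Reserves at CB −57B
  Liabilities: Checkable deposits −31B, Borrowings from CB −26B
So the change in checkable deposits held by the non-bank public at commercial banks is -31 billion.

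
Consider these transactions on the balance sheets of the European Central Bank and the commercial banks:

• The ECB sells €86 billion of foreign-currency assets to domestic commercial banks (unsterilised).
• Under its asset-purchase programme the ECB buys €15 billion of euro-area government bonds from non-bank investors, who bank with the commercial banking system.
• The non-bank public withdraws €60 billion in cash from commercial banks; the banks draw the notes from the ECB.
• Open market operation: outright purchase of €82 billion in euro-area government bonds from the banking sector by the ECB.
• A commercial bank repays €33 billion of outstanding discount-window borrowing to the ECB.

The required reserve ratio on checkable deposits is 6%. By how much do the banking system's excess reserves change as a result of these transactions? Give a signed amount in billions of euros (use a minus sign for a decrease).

FX sale €86 billion: reserves −€86B, deposits 0.
Asset purchase (from non-banks) €15 billion: reserves +€15B, deposits +€15B.
Currency withdrawal €60 billion: reserves −€60B, deposits −€60B.
OMO purchase (from banks) €82 billion: reserves +€82B, deposits 0.
Discount-window repayment €33 billion: reserves −€33B, deposits 0.
Totals: Δreserves = −€82B, Δdeposits = −€45B.
Δrequired reserves = 6% × −€45B = −€2.7B.
Δexcess reserves = Δreserves − Δrequired = −€82B − (−€2.7B) = -€79.3 billion.

-€79.3 billion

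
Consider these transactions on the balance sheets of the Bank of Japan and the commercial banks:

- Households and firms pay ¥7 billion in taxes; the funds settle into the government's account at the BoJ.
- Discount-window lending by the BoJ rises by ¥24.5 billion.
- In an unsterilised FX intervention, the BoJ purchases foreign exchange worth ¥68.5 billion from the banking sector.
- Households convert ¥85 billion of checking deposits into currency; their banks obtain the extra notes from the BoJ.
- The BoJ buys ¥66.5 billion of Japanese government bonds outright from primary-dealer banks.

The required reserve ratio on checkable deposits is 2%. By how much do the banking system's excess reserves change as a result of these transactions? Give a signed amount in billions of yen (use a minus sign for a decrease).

+¥69.34 billion

Government account inflow ¥7 billion: reserves −¥7B, deposits −¥7B.
Discount-window loan ¥24.5 billion: reserves +¥24.5B, deposits 0.
FX purchase ¥68.5 billion: reserves +¥68.5B, deposits 0.
Currency withdrawal ¥85 billion: reserves −¥85B, deposits −¥85B.
OMO purchase (from banks) ¥66.5 billion: reserves +¥66.5B, deposits 0.
Totals: Δreserves = +¥67.5B, Δdeposits = −¥92B.
Δrequired reserves = 2% × −¥92B = −¥1.84B.
Δexcess reserves = Δreserves − Δrequired = +¥67.5B − (−¥1.84B) = +¥69.34 billion.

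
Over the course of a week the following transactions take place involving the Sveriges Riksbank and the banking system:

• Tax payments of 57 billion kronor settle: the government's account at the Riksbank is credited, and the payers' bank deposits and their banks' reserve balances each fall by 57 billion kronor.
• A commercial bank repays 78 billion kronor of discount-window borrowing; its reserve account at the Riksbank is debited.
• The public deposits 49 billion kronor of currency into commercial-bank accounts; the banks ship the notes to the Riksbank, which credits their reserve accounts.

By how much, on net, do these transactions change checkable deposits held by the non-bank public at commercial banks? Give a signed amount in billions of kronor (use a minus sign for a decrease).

Riksbank balance sheet:
  Assets:      Loans to banks −78B
  Liabilities: Bank reserves −86B, Currency in circulation −49B, Government deposits +57B
Commercial banking system:
  Assets:      Reserves at CB −86B
  Liabilities: Checkable deposits −8B, Borrowings from CB −78B
So the change in checkable deposits held by the non-bank public at commercial banks is -8 billion.

-8 billion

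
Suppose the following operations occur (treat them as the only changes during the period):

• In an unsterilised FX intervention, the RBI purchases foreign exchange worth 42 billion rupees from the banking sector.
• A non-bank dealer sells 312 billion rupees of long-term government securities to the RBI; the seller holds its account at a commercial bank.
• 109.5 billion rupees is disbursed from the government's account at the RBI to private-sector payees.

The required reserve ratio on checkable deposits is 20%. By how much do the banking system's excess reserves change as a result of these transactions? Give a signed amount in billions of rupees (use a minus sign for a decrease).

+379.2 billion

FX purchase 42 billion rupees: reserves +42B, deposits 0.
Asset purchase (from non-banks) 312 billion rupees: reserves +312B, deposits +312B.
Government spending 109.5 billion rupees: reserves +109.5B, deposits +109.5B.
Totals: Δreserves = +463.5B, Δdeposits = +421.5B.
Δrequired reserves = 20% × +421.5B = +84.3B.
Δexcess reserves = Δreserves − Δrequired = +463.5B − (+84.3B) = +379.2 billion.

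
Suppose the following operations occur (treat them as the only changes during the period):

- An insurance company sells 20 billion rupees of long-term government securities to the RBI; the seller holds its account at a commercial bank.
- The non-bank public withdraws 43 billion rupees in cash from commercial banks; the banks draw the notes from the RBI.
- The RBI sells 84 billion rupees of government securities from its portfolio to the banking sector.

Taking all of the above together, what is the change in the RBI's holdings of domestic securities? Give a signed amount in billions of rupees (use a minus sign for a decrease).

-64 billion

Asset purchase (from non-banks) 20 billion rupees: securities added to the RBI's portfolio → +20B.
Currency withdrawal 43 billion rupees: the RBI's securities portfolio is untouched → 0.
OMO sale (to banks) 84 billion rupees: securities removed from the RBI's portfolio → −84B.
Net: 20 + 0 − 84 = -64 billion.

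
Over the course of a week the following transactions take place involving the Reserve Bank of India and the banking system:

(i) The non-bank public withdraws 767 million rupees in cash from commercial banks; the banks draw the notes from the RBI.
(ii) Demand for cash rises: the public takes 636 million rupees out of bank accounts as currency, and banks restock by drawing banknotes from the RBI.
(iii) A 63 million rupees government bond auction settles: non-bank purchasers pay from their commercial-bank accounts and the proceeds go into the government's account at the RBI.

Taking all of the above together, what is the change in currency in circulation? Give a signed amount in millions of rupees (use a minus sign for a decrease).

RBI balance sheet:
  Assets:      no change
  Liabilities: Bank reserves −1466M, Currency in circulation +1403M, Government deposits +63M
Commercial banking system:
  Assets:      Reserves at CB −1466M
  Liabilities: Checkable deposits −1466M
So the change in currency in circulation is +1403 million.

+1403 million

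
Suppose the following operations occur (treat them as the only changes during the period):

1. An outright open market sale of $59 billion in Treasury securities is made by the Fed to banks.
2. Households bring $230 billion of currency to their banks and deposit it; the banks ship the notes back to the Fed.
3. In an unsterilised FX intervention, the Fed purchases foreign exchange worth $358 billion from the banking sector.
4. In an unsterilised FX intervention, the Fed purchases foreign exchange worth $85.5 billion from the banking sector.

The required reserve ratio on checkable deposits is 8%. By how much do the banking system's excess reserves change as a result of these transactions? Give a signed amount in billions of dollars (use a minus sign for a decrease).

OMO sale (to banks) $59 billion: reserves −$59B, deposits 0.
Currency deposit $230 billion: reserves +$230B, deposits +$230B.
FX purchase $358 billion: reserves +$358B, deposits 0.
FX purchase $85.5 billion: reserves +$85.5B, deposits 0.
Totals: Δreserves = +$614.5B, Δdeposits = +$230B.
Δrequired reserves = 8% × +$230B = +$18.4B.
Δexcess reserves = Δreserves − Δrequired = +$614.5B − (+$18.4B) = +$596.1 billion.

+$596.1 billion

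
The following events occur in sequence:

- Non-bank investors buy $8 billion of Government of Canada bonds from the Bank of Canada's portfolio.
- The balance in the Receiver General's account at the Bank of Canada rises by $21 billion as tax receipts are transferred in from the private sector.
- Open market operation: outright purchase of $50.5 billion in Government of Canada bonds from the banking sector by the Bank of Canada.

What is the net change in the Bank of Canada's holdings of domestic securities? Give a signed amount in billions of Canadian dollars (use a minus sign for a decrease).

+$42.5 billion

Asset sale (to non-banks) $8 billion: securities removed from the Bank of Canada's portfolio → −$8B.
Government account inflow $21 billion: the Bank of Canada's securities portfolio is untouched → 0.
OMO purchase (from banks) $50.5 billion: securities added to the Bank of Canada's portfolio → +$50.5B.
Net: −8 + 0 + 50.5 = +$42.5 billion.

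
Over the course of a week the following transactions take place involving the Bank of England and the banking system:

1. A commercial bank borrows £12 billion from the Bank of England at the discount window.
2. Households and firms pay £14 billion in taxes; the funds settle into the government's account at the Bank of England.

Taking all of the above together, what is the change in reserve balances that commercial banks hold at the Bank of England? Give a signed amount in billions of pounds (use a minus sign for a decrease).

-£2 billion

Discount-window loan £12 billion: the loan is credited to the bank's reserve account → +£12B.
Government account inflow £14 billion: funds move from bank reserves into the government account → −£14B.
Net: 12 − 14 = -£2 billion.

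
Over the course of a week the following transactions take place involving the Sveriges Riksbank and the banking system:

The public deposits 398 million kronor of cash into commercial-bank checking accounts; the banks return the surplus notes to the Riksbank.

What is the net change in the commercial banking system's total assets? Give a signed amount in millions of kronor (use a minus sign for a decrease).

Riksbank balance sheet:
  Assets:      no change
  Liabilities: Bank reserves +398M, Currency in circulation −398M
Commercial banking system:
  Assets:      Reserves at CB +398M
  Liabilities: Checkable deposits +398M
Change in total bank assets = +398 million.

+398 million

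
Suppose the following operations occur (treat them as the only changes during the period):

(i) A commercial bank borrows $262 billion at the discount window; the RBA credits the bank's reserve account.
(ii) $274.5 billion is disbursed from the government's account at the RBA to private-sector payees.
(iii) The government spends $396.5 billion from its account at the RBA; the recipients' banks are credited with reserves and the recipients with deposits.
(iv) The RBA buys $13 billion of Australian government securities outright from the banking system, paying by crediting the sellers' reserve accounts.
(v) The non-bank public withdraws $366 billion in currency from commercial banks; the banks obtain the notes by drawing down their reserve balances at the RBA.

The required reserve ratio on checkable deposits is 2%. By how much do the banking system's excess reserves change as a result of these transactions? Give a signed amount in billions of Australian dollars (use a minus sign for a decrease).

+$573.9 billion

Discount-window loan $262 billion: reserves +$262B, deposits 0.
Government spending $274.5 billion: reserves +$274.5B, deposits +$274.5B.
Government spending $396.5 billion: reserves +$396.5B, deposits +$396.5B.
OMO purchase (from banks) $13 billion: reserves +$13B, deposits 0.
Currency withdrawal $366 billion: reserves −$366B, deposits −$366B.
Totals: Δreserves = +$580B, Δdeposits = +$305B.
Δrequired reserves = 2% × +$305B = +$6.1B.
Δexcess reserves = Δreserves − Δrequired = +$580B − (+$6.1B) = +$573.9 billion.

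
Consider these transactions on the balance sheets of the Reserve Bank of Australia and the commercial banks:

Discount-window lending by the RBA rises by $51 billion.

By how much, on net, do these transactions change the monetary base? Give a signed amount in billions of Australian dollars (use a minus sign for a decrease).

+$51 billion

RBA balance sheet:
  Assets:      Loans to banks +$51B
  Liabilities: Bank reserves +$51B
Commercial banking system:
  Assets:      Reserves at CB +$51B
  Liabilities: Borrowings from CB +$51B
Monetary base = currency + reserves: 0 + (+$51B) = +$51 billion.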